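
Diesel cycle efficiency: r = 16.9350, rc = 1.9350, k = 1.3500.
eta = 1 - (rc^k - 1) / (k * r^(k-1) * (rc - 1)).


r^(k-1) = 2.6920
rc^k = 2.4379
eta = 0.5768 = 57.6831%

57.6831%


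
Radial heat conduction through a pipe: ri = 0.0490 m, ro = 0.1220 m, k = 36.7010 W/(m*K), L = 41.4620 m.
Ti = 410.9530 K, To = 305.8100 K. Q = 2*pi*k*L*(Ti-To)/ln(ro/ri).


dT = 105.1430 K
ln(ro/ri) = 0.9122
Q = 2*pi*36.7010*41.4620*105.1430 / 0.9122 = 1102041.5132 W

1102041.5132 W


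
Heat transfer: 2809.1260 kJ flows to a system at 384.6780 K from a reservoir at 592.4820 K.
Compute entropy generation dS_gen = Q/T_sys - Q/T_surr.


dS_sys = 2809.1260/384.6780 = 7.3025 kJ/K
dS_surr = -2809.1260/592.4820 = -4.7413 kJ/K
dS_gen = 7.3025 - 4.7413 = 2.5613 kJ/K (irreversible)

dS_gen = 2.5613 kJ/K, irreversible


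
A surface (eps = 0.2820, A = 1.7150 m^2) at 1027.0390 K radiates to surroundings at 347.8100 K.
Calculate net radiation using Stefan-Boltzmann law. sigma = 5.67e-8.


T^4 = 1.1126e+12
Tsurr^4 = 1.4634e+10
Q = 0.2820 * 5.67e-8 * 1.7150 * 1.0980e+12 = 30108.8325 W

30108.8325 W


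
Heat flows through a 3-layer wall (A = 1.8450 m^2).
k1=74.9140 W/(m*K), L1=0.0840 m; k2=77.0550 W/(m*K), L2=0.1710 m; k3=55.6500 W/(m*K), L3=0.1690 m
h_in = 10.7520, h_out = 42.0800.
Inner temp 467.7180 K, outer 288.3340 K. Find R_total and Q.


R_conv_in = 1/(10.7520*1.8450) = 0.0504
R_1 = 0.0840/(74.9140*1.8450) = 0.0006
R_2 = 0.1710/(77.0550*1.8450) = 0.0012
R_3 = 0.1690/(55.6500*1.8450) = 0.0016
R_conv_out = 1/(42.0800*1.8450) = 0.0129
R_total = 0.0667 K/W
Q = 179.3840 / 0.0667 = 2687.5365 W

R_total = 0.0667 K/W, Q = 2687.5365 W


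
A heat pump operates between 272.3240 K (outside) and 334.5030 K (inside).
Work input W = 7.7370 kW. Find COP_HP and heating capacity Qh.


COP = 334.5030 / 62.1790 = 5.3797
Qh = 5.3797 * 7.7370 = 41.6226 kW

COP = 5.3797, Qh = 41.6226 kW


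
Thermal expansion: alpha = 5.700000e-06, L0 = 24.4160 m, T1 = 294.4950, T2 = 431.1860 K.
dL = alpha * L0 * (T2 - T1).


dT = 136.6910 K
dL = 5.700000e-06 * 24.4160 * 136.6910 = 0.019023 m
L_final = 24.435023 m

dL = 0.019023 m


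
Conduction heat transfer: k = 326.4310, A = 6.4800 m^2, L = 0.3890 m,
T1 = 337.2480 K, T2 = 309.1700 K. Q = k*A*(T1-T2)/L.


dT = 28.0780 K
Q = 326.4310 * 6.4800 * 28.0780 / 0.3890 = 152680.2877 W

152680.2877 W


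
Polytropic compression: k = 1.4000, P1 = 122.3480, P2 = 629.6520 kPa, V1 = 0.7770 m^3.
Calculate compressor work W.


(k-1)/k = 0.2857
(P2/P1)^exp = 1.5969
W = 3.5000 * 122.3480 * 0.7770 * (1.5969 - 1) = 198.6149 kJ

198.6149 kJ


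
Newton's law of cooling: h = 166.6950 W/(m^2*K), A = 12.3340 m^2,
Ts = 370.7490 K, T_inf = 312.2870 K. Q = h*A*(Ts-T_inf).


dT = 58.4620 K
Q = 166.6950 * 12.3340 * 58.4620 = 120198.8150 W

120198.8150 W


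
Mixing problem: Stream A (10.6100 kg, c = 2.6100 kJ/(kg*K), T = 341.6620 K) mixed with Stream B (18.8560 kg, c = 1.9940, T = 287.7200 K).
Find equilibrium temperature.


num = 20279.2834
den = 65.2910
Tf = 310.5986 K

310.5986 K


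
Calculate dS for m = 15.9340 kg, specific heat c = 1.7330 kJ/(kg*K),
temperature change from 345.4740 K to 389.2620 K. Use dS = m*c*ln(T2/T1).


T2/T1 = 1.1267
ln(T2/T1) = 0.1193
dS = 15.9340 * 1.7330 * 0.1193 = 3.2953 kJ/K

3.2953 kJ/K


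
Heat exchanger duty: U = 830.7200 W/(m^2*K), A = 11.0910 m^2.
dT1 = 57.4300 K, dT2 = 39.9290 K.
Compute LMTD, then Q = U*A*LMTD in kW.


LMTD = 48.1506 K
Q = 830.7200 * 11.0910 * 48.1506 = 443636.1308 W = 443.6361 kW

443.6361 kW


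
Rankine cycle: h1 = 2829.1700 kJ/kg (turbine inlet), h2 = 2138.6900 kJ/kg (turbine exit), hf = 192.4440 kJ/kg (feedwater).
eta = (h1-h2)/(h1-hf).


W = 690.4800 kJ/kg
Q_in = 2636.7260 kJ/kg
eta = 0.2619 = 26.1870%

eta = 26.1870%


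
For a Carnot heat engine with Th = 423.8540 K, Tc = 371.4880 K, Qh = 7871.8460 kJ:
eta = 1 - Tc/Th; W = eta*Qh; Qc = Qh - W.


eta = 1 - 371.4880/423.8540 = 0.1235
W = 0.1235 * 7871.8460 = 972.5450 kJ
Qc = 7871.8460 - 972.5450 = 6899.3010 kJ

eta = 12.3547%, W = 972.5450 kJ, Qc = 6899.3010 kJ


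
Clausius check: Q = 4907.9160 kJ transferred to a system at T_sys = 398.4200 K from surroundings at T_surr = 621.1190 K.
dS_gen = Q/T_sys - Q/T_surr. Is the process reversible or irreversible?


dS_sys = 4907.9160/398.4200 = 12.3184 kJ/K
dS_surr = -4907.9160/621.1190 = -7.9017 kJ/K
dS_gen = 12.3184 - 7.9017 = 4.4167 kJ/K (irreversible)

dS_gen = 4.4167 kJ/K, irreversible


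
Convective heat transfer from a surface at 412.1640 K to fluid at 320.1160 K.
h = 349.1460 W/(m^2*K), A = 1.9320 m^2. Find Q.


dT = 92.0480 K
Q = 349.1460 * 1.9320 * 92.0480 = 62090.9850 W

62090.9850 W


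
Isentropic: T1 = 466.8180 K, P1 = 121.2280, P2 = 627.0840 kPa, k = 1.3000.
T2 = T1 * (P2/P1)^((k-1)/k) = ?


(k-1)/k = 0.2308
(P2/P1)^exp = 1.4612
T2 = 466.8180 * 1.4612 = 682.1075 K

682.1075 K


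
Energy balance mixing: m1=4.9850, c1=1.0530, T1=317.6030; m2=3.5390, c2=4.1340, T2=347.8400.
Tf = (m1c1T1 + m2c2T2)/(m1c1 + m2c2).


num = 6756.1411
den = 19.8794
Tf = 339.8559 K

339.8559 K


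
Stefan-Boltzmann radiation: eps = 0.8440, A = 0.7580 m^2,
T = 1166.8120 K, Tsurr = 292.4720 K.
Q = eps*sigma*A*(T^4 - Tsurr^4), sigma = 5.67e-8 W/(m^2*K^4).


T^4 = 1.8535e+12
Tsurr^4 = 7.3171e+09
Q = 0.8440 * 5.67e-8 * 0.7580 * 1.8462e+12 = 66970.0223 W

66970.0223 W


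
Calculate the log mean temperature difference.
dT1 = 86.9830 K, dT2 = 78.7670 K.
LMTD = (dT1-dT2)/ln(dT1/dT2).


dT1/dT2 = 1.1043
ln(dT1/dT2) = 0.0992
LMTD = 8.2160 / 0.0992 = 82.8071 K

82.8071 K


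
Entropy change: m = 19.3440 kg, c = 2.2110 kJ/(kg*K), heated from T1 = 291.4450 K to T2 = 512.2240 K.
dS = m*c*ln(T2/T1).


T2/T1 = 1.7575
ln(T2/T1) = 0.5639
dS = 19.3440 * 2.2110 * 0.5639 = 24.1182 kJ/K

24.1182 kJ/K


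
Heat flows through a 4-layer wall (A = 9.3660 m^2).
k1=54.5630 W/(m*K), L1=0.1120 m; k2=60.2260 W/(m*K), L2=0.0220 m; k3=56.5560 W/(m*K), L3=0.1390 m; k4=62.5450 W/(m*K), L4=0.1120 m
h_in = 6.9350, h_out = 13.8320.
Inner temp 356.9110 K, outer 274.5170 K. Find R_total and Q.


R_conv_in = 1/(6.9350*9.3660) = 0.0154
R_1 = 0.1120/(54.5630*9.3660) = 0.0002
R_2 = 0.0220/(60.2260*9.3660) = 3.9002e-05
R_3 = 0.1390/(56.5560*9.3660) = 0.0003
R_4 = 0.1120/(62.5450*9.3660) = 0.0002
R_conv_out = 1/(13.8320*9.3660) = 0.0077
R_total = 0.0238 K/W
Q = 82.3940 / 0.0238 = 3458.0878 W

R_total = 0.0238 K/W, Q = 3458.0878 W


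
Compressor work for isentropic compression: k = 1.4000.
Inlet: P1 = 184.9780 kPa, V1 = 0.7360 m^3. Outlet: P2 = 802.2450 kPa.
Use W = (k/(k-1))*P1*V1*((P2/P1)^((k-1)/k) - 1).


(k-1)/k = 0.2857
(P2/P1)^exp = 1.5207
W = 3.5000 * 184.9780 * 0.7360 * (1.5207 - 1) = 248.1317 kJ

248.1317 kJ


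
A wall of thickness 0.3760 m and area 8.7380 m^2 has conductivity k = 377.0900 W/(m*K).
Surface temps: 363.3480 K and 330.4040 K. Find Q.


dT = 32.9440 K
Q = 377.0900 * 8.7380 * 32.9440 / 0.3760 = 288699.1733 W

288699.1733 W


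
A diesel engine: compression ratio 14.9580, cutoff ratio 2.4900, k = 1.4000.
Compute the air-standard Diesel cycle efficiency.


r^(k-1) = 2.9509
rc^k = 3.5866
eta = 0.5798 = 57.9796%

57.9796%


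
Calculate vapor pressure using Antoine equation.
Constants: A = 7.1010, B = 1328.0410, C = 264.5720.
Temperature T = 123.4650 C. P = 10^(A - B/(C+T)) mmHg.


C+T = 388.0370
B/(C+T) = 3.4225
log10(P) = 7.1010 - 3.4225 = 3.6785
P = 10^3.6785 = 4770.2406 mmHg

4770.2406 mmHg


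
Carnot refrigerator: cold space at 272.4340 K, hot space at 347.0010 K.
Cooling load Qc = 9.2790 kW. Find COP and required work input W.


COP = 272.4340 / 74.5670 = 3.6535
W = 9.2790 / 3.6535 = 2.5397 kW

COP = 3.6535, W = 2.5397 kW


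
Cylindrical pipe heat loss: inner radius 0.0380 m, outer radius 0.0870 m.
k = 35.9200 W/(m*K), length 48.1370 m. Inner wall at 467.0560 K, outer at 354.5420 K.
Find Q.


dT = 112.5140 K
ln(ro/ri) = 0.8283
Q = 2*pi*35.9200*48.1370*112.5140 / 0.8283 = 1475715.3913 W

1475715.3913 W


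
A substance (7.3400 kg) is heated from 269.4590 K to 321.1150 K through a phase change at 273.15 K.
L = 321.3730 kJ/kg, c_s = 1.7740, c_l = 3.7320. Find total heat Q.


Q1 (sensible, solid) = 7.3400 * 1.7740 * 3.6910 = 48.0611 kJ
Q2 (latent) = 7.3400 * 321.3730 = 2358.8778 kJ
Q3 (sensible, liquid) = 7.3400 * 3.7320 * 47.9650 = 1313.8995 kJ
Q_total = 3720.8384 kJ

3720.8384 kJ


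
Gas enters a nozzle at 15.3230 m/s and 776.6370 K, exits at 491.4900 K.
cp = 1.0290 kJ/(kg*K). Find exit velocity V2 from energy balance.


dT = 285.1470 K
2*cp*1000*dT = 586832.5260
V1^2 = 234.7943
V2 = sqrt(587067.3203) = 766.2032 m/s

766.2032 m/s


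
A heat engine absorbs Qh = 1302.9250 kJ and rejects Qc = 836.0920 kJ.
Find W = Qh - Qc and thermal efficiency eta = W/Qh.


W = 1302.9250 - 836.0920 = 466.8330 kJ
eta = 466.8330 / 1302.9250 = 0.3583 = 35.8296%

W = 466.8330 kJ, eta = 35.8296%


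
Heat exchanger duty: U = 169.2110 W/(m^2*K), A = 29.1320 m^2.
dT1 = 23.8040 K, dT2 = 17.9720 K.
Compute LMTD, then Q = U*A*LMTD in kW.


LMTD = 20.7516 K
Q = 169.2110 * 29.1320 * 20.7516 = 102294.0491 W = 102.2940 kW

102.2940 kW


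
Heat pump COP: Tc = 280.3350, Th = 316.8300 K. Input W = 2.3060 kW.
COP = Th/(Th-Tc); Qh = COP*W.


COP = 316.8300 / 36.4950 = 8.6815
Qh = 8.6815 * 2.3060 = 20.0195 kW

COP = 8.6815, Qh = 20.0195 kW


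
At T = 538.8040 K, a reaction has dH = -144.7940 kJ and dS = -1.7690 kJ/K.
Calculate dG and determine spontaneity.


T*dS = 538.8040 * -1.7690 = -953.1443 kJ
dG = -144.7940 + 953.1443 = 808.3503 kJ (non-spontaneous)

dG = 808.3503 kJ, non-spontaneous


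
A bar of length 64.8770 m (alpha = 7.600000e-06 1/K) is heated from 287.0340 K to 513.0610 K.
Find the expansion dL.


dT = 226.0270 K
dL = 7.600000e-06 * 64.8770 * 226.0270 = 0.111446 m
L_final = 64.988446 m

dL = 0.111446 m


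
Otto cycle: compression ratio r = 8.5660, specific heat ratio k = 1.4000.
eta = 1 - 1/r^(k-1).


r^(k-1) = 2.3611
eta = 1 - 1/2.3611 = 0.5765 = 57.6466%

57.6466%


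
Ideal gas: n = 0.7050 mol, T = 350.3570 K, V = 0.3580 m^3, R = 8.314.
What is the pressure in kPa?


P = nRT/V = 0.7050 * 8.314 * 350.3570 / 0.3580
= 2053.5720 / 0.3580 = 5736.2347 Pa = 5.7362 kPa

5.7362 kPa


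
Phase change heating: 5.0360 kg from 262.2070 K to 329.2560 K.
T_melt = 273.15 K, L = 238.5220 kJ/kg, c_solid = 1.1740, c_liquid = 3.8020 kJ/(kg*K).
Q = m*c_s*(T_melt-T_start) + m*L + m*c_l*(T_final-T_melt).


Q1 (sensible, solid) = 5.0360 * 1.1740 * 10.9430 = 64.6979 kJ
Q2 (latent) = 5.0360 * 238.5220 = 1201.1968 kJ
Q3 (sensible, liquid) = 5.0360 * 3.8020 * 56.1060 = 1074.2544 kJ
Q_total = 2340.1491 kJ

2340.1491 kJ


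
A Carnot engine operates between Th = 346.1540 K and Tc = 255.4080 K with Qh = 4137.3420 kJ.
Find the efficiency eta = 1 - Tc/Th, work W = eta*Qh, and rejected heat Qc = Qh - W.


eta = 1 - 255.4080/346.1540 = 0.2622
W = 0.2622 * 4137.3420 = 1084.6249 kJ
Qc = 4137.3420 - 1084.6249 = 3052.7171 kJ

eta = 26.2155%, W = 1084.6249 kJ, Qc = 3052.7171 kJ


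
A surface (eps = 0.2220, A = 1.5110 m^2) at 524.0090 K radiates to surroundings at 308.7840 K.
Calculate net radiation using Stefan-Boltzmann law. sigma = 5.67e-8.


T^4 = 7.5397e+10
Tsurr^4 = 9.0912e+09
Q = 0.2220 * 5.67e-8 * 1.5110 * 6.6306e+10 = 1261.1111 W

1261.1111 W


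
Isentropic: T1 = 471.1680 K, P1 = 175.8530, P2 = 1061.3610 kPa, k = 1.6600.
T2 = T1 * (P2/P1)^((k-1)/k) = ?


(k-1)/k = 0.3976
(P2/P1)^exp = 2.0436
T2 = 471.1680 * 2.0436 = 962.8971 K

962.8971 K


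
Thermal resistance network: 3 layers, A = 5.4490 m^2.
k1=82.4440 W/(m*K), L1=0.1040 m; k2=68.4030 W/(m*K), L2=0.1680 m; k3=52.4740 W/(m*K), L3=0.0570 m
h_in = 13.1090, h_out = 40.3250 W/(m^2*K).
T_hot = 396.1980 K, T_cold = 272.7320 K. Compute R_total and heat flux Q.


R_conv_in = 1/(13.1090*5.4490) = 0.0140
R_1 = 0.1040/(82.4440*5.4490) = 0.0002
R_2 = 0.1680/(68.4030*5.4490) = 0.0005
R_3 = 0.0570/(52.4740*5.4490) = 0.0002
R_conv_out = 1/(40.3250*5.4490) = 0.0046
R_total = 0.0194 K/W
Q = 123.4660 / 0.0194 = 6353.7008 W

R_total = 0.0194 K/W, Q = 6353.7008 W


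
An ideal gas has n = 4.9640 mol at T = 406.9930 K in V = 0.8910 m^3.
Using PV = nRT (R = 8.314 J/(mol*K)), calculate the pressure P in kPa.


P = nRT/V = 4.9640 * 8.314 * 406.9930 / 0.8910
= 16796.8844 / 0.8910 = 18851.7221 Pa = 18.8517 kPa

18.8517 kPa


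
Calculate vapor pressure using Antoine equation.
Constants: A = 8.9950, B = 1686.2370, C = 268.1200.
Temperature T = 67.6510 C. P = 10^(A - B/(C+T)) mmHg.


C+T = 335.7710
B/(C+T) = 5.0220
log10(P) = 8.9950 - 5.0220 = 3.9730
P = 10^3.9730 = 9397.5529 mmHg

9397.5529 mmHg


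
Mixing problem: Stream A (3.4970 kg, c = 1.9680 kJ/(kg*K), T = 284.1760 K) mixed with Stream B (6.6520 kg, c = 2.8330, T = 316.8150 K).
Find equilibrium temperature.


num = 7926.1419
den = 25.7272
Tf = 308.0840 K

308.0840 K


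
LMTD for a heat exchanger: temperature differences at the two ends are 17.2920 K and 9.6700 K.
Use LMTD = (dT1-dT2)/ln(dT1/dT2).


dT1/dT2 = 1.7882
ln(dT1/dT2) = 0.5812
LMTD = 7.6220 / 0.5812 = 13.1139 K

13.1139 K


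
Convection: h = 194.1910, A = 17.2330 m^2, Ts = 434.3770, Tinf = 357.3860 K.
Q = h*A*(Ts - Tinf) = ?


dT = 76.9910 K
Q = 194.1910 * 17.2330 * 76.9910 = 257649.8813 W

257649.8813 W


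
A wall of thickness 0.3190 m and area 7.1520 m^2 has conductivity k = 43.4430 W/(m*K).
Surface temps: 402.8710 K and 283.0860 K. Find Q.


dT = 119.7850 K
Q = 43.4430 * 7.1520 * 119.7850 / 0.3190 = 116669.9652 W

116669.9652 W


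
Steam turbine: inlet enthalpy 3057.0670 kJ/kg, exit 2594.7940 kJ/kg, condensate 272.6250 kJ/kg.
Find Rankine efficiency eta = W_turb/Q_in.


W = 462.2730 kJ/kg
Q_in = 2784.4420 kJ/kg
eta = 0.1660 = 16.6020%

eta = 16.6020%


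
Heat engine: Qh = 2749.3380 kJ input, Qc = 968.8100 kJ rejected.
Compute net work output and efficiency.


W = 2749.3380 - 968.8100 = 1780.5280 kJ
eta = 1780.5280 / 2749.3380 = 0.6476 = 64.7621%

W = 1780.5280 kJ, eta = 64.7621%


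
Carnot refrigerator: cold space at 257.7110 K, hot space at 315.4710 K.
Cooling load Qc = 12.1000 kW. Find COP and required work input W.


COP = 257.7110 / 57.7600 = 4.4618
W = 12.1000 / 4.4618 = 2.7119 kW

COP = 4.4618, W = 2.7119 kW


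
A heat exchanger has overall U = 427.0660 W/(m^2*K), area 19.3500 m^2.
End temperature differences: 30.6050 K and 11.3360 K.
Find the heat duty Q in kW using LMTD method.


LMTD = 19.4013 K
Q = 427.0660 * 19.3500 * 19.4013 = 160327.2064 W = 160.3272 kW

160.3272 kW


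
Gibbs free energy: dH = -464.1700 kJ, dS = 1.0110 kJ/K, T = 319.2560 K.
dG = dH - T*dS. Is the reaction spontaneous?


T*dS = 319.2560 * 1.0110 = 322.7678 kJ
dG = -464.1700 - 322.7678 = -786.9378 kJ (spontaneous)

dG = -786.9378 kJ, spontaneous


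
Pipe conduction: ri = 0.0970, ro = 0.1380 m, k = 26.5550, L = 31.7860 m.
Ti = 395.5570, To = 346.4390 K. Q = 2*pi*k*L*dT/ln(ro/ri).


dT = 49.1180 K
ln(ro/ri) = 0.3525
Q = 2*pi*26.5550*31.7860*49.1180 / 0.3525 = 738909.0631 W

738909.0631 W


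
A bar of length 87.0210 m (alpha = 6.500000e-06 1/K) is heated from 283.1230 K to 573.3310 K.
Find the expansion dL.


dT = 290.2080 K
dL = 6.500000e-06 * 87.0210 * 290.2080 = 0.164152 m
L_final = 87.185152 m

dL = 0.164152 m


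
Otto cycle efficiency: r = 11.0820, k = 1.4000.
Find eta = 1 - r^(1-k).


r^(k-1) = 2.6173
eta = 1 - 1/2.6173 = 0.6179 = 61.7921%

61.7921%


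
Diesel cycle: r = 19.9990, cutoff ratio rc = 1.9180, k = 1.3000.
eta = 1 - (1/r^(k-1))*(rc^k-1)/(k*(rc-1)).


r^(k-1) = 2.4564
rc^k = 2.3319
eta = 0.5457 = 54.5670%

54.5670%


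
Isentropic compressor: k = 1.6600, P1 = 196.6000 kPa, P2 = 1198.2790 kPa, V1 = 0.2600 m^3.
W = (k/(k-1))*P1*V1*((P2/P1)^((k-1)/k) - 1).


(k-1)/k = 0.3976
(P2/P1)^exp = 2.0516
W = 2.5152 * 196.6000 * 0.2600 * (2.0516 - 1) = 135.2018 kJ

135.2018 kJ


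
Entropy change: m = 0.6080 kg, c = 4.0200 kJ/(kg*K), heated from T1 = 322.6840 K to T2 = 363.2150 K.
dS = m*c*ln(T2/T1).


T2/T1 = 1.1256
ln(T2/T1) = 0.1183
dS = 0.6080 * 4.0200 * 0.1183 = 0.2892 kJ/K

0.2892 kJ/K


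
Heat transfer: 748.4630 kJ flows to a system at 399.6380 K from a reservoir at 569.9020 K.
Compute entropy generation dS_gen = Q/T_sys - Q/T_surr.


dS_sys = 748.4630/399.6380 = 1.8729 kJ/K
dS_surr = -748.4630/569.9020 = -1.3133 kJ/K
dS_gen = 1.8729 - 1.3133 = 0.5595 kJ/K (irreversible)

dS_gen = 0.5595 kJ/K, irreversible


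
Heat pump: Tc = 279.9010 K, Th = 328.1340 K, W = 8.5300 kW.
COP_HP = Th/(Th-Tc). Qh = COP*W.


COP = 328.1340 / 48.2330 = 6.8031
Qh = 6.8031 * 8.5300 = 58.0305 kW

COP = 6.8031, Qh = 58.0305 kW


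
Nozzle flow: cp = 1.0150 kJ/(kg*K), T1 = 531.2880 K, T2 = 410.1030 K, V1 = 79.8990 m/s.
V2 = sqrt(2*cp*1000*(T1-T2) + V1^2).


dT = 121.1850 K
2*cp*1000*dT = 246005.5500
V1^2 = 6383.8502
V2 = sqrt(252389.4002) = 502.3837 m/s

502.3837 m/s


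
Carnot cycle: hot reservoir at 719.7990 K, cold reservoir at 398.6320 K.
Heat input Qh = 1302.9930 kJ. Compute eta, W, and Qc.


eta = 1 - 398.6320/719.7990 = 0.4462
W = 0.4462 * 1302.9930 = 581.3822 kJ
Qc = 1302.9930 - 581.3822 = 721.6108 kJ

eta = 44.6190%, W = 581.3822 kJ, Qc = 721.6108 kJ


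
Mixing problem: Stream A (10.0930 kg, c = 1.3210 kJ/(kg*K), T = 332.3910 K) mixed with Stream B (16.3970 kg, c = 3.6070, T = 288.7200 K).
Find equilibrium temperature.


num = 21507.7700
den = 72.4768
Tf = 296.7537 K

296.7537 K


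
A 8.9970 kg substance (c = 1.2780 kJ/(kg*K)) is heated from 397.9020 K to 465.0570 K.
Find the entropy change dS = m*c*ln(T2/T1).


T2/T1 = 1.1688
ln(T2/T1) = 0.1560
dS = 8.9970 * 1.2780 * 0.1560 = 1.7932 kJ/K

1.7932 kJ/K


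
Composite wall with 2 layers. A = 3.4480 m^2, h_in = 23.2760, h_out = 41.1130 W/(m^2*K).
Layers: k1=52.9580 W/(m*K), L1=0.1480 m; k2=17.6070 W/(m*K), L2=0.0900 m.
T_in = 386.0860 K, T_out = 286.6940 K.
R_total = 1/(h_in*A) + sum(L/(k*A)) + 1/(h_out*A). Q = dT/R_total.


R_conv_in = 1/(23.2760*3.4480) = 0.0125
R_1 = 0.1480/(52.9580*3.4480) = 0.0008
R_2 = 0.0900/(17.6070*3.4480) = 0.0015
R_conv_out = 1/(41.1130*3.4480) = 0.0071
R_total = 0.0218 K/W
Q = 99.3920 / 0.0218 = 4557.7025 W

R_total = 0.0218 K/W, Q = 4557.7025 W


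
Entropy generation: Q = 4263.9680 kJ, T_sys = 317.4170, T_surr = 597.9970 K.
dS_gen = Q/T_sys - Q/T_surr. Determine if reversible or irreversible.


dS_sys = 4263.9680/317.4170 = 13.4333 kJ/K
dS_surr = -4263.9680/597.9970 = -7.1304 kJ/K
dS_gen = 13.4333 - 7.1304 = 6.3029 kJ/K (irreversible)

dS_gen = 6.3029 kJ/K, irreversible


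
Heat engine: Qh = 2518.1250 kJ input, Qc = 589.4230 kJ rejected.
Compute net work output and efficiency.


W = 2518.1250 - 589.4230 = 1928.7020 kJ
eta = 1928.7020 / 2518.1250 = 0.7659 = 76.5928%

W = 1928.7020 kJ, eta = 76.5928%


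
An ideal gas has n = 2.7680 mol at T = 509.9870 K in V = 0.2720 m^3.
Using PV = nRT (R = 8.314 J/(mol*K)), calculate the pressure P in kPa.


P = nRT/V = 2.7680 * 8.314 * 509.9870 / 0.2720
= 11736.4083 / 0.2720 = 43148.5601 Pa = 43.1486 kPa

43.1486 kPa


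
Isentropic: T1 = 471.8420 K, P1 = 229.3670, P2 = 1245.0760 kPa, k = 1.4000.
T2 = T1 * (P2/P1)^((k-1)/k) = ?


(k-1)/k = 0.2857
(P2/P1)^exp = 1.6215
T2 = 471.8420 * 1.6215 = 765.0695 K

765.0695 K


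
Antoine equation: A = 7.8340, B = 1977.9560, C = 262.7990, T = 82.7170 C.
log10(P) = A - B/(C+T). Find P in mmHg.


C+T = 345.5160
B/(C+T) = 5.7246
log10(P) = 7.8340 - 5.7246 = 2.1094
P = 10^2.1094 = 128.6341 mmHg

128.6341 mmHg


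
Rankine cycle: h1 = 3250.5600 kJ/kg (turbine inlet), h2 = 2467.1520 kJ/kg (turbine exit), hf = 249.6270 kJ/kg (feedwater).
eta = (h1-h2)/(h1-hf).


W = 783.4080 kJ/kg
Q_in = 3000.9330 kJ/kg
eta = 0.2611 = 26.1055%

eta = 26.1055%


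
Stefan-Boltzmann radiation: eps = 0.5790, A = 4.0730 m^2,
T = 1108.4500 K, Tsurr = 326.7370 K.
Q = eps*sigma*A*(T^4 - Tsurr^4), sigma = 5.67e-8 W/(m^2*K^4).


T^4 = 1.5096e+12
Tsurr^4 = 1.1397e+10
Q = 0.5790 * 5.67e-8 * 4.0730 * 1.4982e+12 = 200331.4975 W

200331.4975 W


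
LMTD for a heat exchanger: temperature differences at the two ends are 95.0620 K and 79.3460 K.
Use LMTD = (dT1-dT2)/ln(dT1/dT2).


dT1/dT2 = 1.1981
ln(dT1/dT2) = 0.1807
LMTD = 15.7160 / 0.1807 = 86.9675 K

86.9675 K


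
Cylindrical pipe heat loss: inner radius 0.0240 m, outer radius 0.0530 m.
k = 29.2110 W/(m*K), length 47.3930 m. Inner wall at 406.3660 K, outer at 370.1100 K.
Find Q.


dT = 36.2560 K
ln(ro/ri) = 0.7922
Q = 2*pi*29.2110*47.3930*36.2560 / 0.7922 = 398074.7826 W

398074.7826 W


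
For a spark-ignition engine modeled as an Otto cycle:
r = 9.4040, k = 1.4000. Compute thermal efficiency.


r^(k-1) = 2.4509
eta = 1 - 1/2.4509 = 0.5920 = 59.1986%

59.1986%


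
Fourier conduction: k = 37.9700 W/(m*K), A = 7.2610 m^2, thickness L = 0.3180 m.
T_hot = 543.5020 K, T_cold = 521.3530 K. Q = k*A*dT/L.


dT = 22.1490 K
Q = 37.9700 * 7.2610 * 22.1490 / 0.3180 = 19202.7769 W

19202.7769 W


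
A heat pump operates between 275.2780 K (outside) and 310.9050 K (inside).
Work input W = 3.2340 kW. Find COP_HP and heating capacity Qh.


COP = 310.9050 / 35.6270 = 8.7267
Qh = 8.7267 * 3.2340 = 28.2220 kW

COP = 8.7267, Qh = 28.2220 kW


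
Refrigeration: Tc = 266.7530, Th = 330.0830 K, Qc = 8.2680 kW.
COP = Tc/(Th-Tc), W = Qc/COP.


COP = 266.7530 / 63.3300 = 4.2121
W = 8.2680 / 4.2121 = 1.9629 kW

COP = 4.2121, W = 1.9629 kW


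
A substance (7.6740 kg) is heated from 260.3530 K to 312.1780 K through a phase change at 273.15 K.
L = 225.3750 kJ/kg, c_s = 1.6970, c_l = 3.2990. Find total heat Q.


Q1 (sensible, solid) = 7.6740 * 1.6970 * 12.7970 = 166.6525 kJ
Q2 (latent) = 7.6740 * 225.3750 = 1729.5278 kJ
Q3 (sensible, liquid) = 7.6740 * 3.2990 * 39.0280 = 988.0534 kJ
Q_total = 2884.2336 kJ

2884.2336 kJ


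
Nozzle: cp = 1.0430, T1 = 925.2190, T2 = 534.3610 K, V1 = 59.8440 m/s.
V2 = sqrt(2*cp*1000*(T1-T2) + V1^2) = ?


dT = 390.8580 K
2*cp*1000*dT = 815329.7880
V1^2 = 3581.3043
V2 = sqrt(818911.0923) = 904.9371 m/s

904.9371 m/s


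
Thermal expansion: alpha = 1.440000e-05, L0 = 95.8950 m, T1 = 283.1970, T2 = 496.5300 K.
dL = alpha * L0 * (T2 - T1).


dT = 213.3330 K
dL = 1.440000e-05 * 95.8950 * 213.3330 = 0.294589 m
L_final = 96.189589 m

dL = 0.294589 m


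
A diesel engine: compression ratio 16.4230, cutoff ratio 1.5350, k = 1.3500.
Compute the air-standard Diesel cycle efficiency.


r^(k-1) = 2.6632
rc^k = 1.7834
eta = 0.5927 = 59.2730%

59.2730%


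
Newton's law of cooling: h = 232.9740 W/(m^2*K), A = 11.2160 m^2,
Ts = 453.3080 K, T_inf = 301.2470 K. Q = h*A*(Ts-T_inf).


dT = 152.0610 K
Q = 232.9740 * 11.2160 * 152.0610 = 397340.9256 W

397340.9256 W


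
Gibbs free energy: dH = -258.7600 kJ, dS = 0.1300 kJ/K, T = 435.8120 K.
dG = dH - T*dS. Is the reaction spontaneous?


T*dS = 435.8120 * 0.1300 = 56.6556 kJ
dG = -258.7600 - 56.6556 = -315.4156 kJ (spontaneous)

dG = -315.4156 kJ, spontaneous


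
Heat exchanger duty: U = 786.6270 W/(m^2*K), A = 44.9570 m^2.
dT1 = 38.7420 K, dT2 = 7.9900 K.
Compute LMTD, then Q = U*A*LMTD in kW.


LMTD = 19.4789 K
Q = 786.6270 * 44.9570 * 19.4789 = 688859.5869 W = 688.8596 kW

688.8596 kW


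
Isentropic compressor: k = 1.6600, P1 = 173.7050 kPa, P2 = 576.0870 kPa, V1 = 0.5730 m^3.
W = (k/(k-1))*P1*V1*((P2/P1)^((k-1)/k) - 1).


(k-1)/k = 0.3976
(P2/P1)^exp = 1.6107
W = 2.5152 * 173.7050 * 0.5730 * (1.6107 - 1) = 152.8839 kJ

152.8839 kJ


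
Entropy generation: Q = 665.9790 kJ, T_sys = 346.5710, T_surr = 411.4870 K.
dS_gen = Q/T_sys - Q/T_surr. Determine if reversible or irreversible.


dS_sys = 665.9790/346.5710 = 1.9216 kJ/K
dS_surr = -665.9790/411.4870 = -1.6185 kJ/K
dS_gen = 1.9216 - 1.6185 = 0.3032 kJ/K (irreversible)

dS_gen = 0.3032 kJ/K, irreversible


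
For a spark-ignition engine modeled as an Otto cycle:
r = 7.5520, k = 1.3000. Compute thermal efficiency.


r^(k-1) = 1.8341
eta = 1 - 1/1.8341 = 0.4548 = 45.4768%

45.4768%


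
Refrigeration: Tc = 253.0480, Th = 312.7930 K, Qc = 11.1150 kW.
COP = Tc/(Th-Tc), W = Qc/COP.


COP = 253.0480 / 59.7450 = 4.2355
W = 11.1150 / 4.2355 = 2.6243 kW

COP = 4.2355, W = 2.6243 kW


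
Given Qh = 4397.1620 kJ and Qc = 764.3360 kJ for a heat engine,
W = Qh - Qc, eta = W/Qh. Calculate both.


W = 4397.1620 - 764.3360 = 3632.8260 kJ
eta = 3632.8260 / 4397.1620 = 0.8262 = 82.6175%

W = 3632.8260 kJ, eta = 82.6175%


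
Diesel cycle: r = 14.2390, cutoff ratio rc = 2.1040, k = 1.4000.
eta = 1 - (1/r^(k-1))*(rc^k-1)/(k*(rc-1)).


r^(k-1) = 2.8933
rc^k = 2.8331
eta = 0.5901 = 59.0079%

59.0079%


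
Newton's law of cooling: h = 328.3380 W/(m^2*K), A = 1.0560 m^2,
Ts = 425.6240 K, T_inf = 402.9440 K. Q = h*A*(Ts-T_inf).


dT = 22.6800 K
Q = 328.3380 * 1.0560 * 22.6800 = 7863.7214 W

7863.7214 W


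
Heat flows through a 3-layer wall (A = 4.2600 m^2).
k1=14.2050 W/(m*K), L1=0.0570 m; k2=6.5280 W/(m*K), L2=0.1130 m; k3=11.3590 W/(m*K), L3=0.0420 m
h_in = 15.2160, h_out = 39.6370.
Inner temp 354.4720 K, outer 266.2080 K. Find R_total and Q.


R_conv_in = 1/(15.2160*4.2600) = 0.0154
R_1 = 0.0570/(14.2050*4.2600) = 0.0009
R_2 = 0.1130/(6.5280*4.2600) = 0.0041
R_3 = 0.0420/(11.3590*4.2600) = 0.0009
R_conv_out = 1/(39.6370*4.2600) = 0.0059
R_total = 0.0272 K/W
Q = 88.2640 / 0.0272 = 3242.2725 W

R_total = 0.0272 K/W, Q = 3242.2725 W


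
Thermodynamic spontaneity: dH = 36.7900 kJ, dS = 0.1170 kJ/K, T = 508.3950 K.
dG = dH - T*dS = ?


T*dS = 508.3950 * 0.1170 = 59.4822 kJ
dG = 36.7900 - 59.4822 = -22.6922 kJ (spontaneous)

dG = -22.6922 kJ, spontaneous


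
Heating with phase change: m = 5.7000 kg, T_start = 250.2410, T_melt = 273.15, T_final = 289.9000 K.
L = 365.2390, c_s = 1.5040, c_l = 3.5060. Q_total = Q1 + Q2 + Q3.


Q1 (sensible, solid) = 5.7000 * 1.5040 * 22.9090 = 196.3943 kJ
Q2 (latent) = 5.7000 * 365.2390 = 2081.8623 kJ
Q3 (sensible, liquid) = 5.7000 * 3.5060 * 16.7500 = 334.7353 kJ
Q_total = 2612.9919 kJ

2612.9919 kJ


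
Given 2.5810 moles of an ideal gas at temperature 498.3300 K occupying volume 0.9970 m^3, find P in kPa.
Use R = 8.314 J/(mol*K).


P = nRT/V = 2.5810 * 8.314 * 498.3300 / 0.9970
= 10693.3814 / 0.9970 = 10725.5581 Pa = 10.7256 kPa

10.7256 kPa


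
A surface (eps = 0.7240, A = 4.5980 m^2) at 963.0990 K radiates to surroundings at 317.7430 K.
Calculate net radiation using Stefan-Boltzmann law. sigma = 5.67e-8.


T^4 = 8.6037e+11
Tsurr^4 = 1.0193e+10
Q = 0.7240 * 5.67e-8 * 4.5980 * 8.5017e+11 = 160471.6696 W

160471.6696 W


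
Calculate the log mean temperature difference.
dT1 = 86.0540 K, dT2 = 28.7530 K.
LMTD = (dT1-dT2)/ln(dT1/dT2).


dT1/dT2 = 2.9929
ln(dT1/dT2) = 1.0962
LMTD = 57.3010 / 1.0962 = 52.2708 K

52.2708 K


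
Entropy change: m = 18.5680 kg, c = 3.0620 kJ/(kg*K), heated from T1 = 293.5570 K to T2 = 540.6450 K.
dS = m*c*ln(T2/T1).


T2/T1 = 1.8417
ln(T2/T1) = 0.6107
dS = 18.5680 * 3.0620 * 0.6107 = 34.7210 kJ/K

34.7210 kJ/K


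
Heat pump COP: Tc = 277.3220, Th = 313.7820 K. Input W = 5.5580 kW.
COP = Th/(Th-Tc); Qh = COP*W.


COP = 313.7820 / 36.4600 = 8.6062
Qh = 8.6062 * 5.5580 = 47.8333 kW

COP = 8.6062, Qh = 47.8333 kW


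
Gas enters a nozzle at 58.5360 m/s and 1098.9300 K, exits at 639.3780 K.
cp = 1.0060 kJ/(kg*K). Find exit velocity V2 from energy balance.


dT = 459.5520 K
2*cp*1000*dT = 924618.6240
V1^2 = 3426.4633
V2 = sqrt(928045.0873) = 963.3510 m/s

963.3510 m/s


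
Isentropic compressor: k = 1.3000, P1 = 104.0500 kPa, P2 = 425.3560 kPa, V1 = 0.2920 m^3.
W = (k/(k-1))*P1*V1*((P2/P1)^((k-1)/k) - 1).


(k-1)/k = 0.2308
(P2/P1)^exp = 1.3839
W = 4.3333 * 104.0500 * 0.2920 * (1.3839 - 1) = 50.5490 kJ

50.5490 kJ


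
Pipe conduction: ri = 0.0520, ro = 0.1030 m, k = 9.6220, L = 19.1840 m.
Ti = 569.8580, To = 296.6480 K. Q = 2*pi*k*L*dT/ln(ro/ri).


dT = 273.2100 K
ln(ro/ri) = 0.6835
Q = 2*pi*9.6220*19.1840*273.2100 / 0.6835 = 463608.9578 W

463608.9578 W


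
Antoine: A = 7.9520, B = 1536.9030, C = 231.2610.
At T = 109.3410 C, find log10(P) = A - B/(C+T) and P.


C+T = 340.6020
B/(C+T) = 4.5123
log10(P) = 7.9520 - 4.5123 = 3.4397
P = 10^3.4397 = 2752.2413 mmHg

2752.2413 mmHg


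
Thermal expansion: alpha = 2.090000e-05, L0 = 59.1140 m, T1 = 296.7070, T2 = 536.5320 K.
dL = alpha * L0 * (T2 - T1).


dT = 239.8250 K
dL = 2.090000e-05 * 59.1140 * 239.8250 = 0.296300 m
L_final = 59.410300 m

dL = 0.296300 m


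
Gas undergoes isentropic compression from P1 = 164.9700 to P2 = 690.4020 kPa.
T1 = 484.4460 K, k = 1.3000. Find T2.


(k-1)/k = 0.2308
(P2/P1)^exp = 1.3915
T2 = 484.4460 * 1.3915 = 674.0839 K

674.0839 K


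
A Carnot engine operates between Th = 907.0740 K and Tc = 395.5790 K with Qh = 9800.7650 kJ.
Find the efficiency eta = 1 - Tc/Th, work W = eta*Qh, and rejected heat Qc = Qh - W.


eta = 1 - 395.5790/907.0740 = 0.5639
W = 0.5639 * 9800.7650 = 5526.6079 kJ
Qc = 9800.7650 - 5526.6079 = 4274.1571 kJ

eta = 56.3896%, W = 5526.6079 kJ, Qc = 4274.1571 kJ


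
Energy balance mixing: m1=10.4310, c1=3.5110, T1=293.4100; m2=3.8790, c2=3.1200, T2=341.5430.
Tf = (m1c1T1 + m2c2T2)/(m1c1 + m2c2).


num = 14879.1425
den = 48.7257
Tf = 305.3653 K

305.3653 K


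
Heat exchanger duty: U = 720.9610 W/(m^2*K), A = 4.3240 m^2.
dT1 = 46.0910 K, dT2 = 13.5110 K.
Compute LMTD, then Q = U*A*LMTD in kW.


LMTD = 26.5501 K
Q = 720.9610 * 4.3240 * 26.5501 = 82768.2535 W = 82.7683 kW

82.7683 kW


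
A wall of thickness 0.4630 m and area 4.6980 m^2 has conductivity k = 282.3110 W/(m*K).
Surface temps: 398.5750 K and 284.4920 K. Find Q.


dT = 114.0830 K
Q = 282.3110 * 4.6980 * 114.0830 / 0.4630 = 326799.0271 W

326799.0271 W


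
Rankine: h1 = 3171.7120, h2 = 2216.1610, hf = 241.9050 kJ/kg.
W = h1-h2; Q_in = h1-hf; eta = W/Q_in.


W = 955.5510 kJ/kg
Q_in = 2929.8070 kJ/kg
eta = 0.3261 = 32.6148%

eta = 32.6148%


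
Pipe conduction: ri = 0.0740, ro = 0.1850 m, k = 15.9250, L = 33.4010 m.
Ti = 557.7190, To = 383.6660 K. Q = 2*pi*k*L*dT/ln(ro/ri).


dT = 174.0530 K
ln(ro/ri) = 0.9163
Q = 2*pi*15.9250*33.4010*174.0530 / 0.9163 = 634843.9692 W

634843.9692 W


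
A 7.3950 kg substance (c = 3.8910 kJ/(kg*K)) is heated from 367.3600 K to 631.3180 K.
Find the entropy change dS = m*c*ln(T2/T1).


T2/T1 = 1.7185
ln(T2/T1) = 0.5415
dS = 7.3950 * 3.8910 * 0.5415 = 15.5802 kJ/K

15.5802 kJ/K


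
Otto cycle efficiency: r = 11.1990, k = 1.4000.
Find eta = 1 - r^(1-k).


r^(k-1) = 2.6283
eta = 1 - 1/2.6283 = 0.6195 = 61.9523%

61.9523%


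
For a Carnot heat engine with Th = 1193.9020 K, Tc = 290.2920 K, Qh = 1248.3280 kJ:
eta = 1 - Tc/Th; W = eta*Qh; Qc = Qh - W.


eta = 1 - 290.2920/1193.9020 = 0.7569
W = 0.7569 * 1248.3280 = 944.8026 kJ
Qc = 1248.3280 - 944.8026 = 303.5254 kJ

eta = 75.6854%, W = 944.8026 kJ, Qc = 303.5254 kJ


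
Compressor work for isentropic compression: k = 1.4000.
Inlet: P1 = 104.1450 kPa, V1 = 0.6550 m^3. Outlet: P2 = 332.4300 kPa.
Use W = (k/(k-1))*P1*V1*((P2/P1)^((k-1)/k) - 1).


(k-1)/k = 0.2857
(P2/P1)^exp = 1.3932
W = 3.5000 * 104.1450 * 0.6550 * (1.3932 - 1) = 93.8807 kJ

93.8807 kJ


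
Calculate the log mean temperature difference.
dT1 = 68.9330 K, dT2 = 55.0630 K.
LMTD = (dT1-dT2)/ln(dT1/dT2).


dT1/dT2 = 1.2519
ln(dT1/dT2) = 0.2247
LMTD = 13.8700 / 0.2247 = 61.7386 K

61.7386 K


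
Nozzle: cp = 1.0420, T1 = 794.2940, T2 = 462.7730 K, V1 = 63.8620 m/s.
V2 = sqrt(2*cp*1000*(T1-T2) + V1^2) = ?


dT = 331.5210 K
2*cp*1000*dT = 690889.7640
V1^2 = 4078.3550
V2 = sqrt(694968.1190) = 833.6475 m/s

833.6475 m/s


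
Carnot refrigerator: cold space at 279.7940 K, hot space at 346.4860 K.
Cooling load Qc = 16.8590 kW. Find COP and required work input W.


COP = 279.7940 / 66.6920 = 4.1953
W = 16.8590 / 4.1953 = 4.0185 kW

COP = 4.1953, W = 4.0185 kW


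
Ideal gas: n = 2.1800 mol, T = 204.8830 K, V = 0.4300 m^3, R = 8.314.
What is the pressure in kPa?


P = nRT/V = 2.1800 * 8.314 * 204.8830 / 0.4300
= 3713.4060 / 0.4300 = 8635.8280 Pa = 8.6358 kPa

8.6358 kPa


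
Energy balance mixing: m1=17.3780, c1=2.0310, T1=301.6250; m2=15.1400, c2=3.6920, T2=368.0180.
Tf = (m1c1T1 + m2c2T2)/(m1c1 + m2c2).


num = 31216.8273
den = 91.1916
Tf = 342.3213 K

342.3213 K


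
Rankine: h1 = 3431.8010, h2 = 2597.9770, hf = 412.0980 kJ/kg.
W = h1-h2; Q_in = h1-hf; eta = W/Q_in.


W = 833.8240 kJ/kg
Q_in = 3019.7030 kJ/kg
eta = 0.2761 = 27.6128%

eta = 27.6128%


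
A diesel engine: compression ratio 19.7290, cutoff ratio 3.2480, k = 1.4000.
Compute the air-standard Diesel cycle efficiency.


r^(k-1) = 3.2964
rc^k = 5.2031
eta = 0.5949 = 59.4861%

59.4861%


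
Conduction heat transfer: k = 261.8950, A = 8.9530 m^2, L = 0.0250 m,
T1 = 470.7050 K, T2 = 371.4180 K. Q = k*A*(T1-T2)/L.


dT = 99.2870 K
Q = 261.8950 * 8.9530 * 99.2870 / 0.0250 = 9312111.5859 W

9312111.5859 W


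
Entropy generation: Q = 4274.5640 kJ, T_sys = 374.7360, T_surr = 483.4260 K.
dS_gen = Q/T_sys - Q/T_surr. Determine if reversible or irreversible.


dS_sys = 4274.5640/374.7360 = 11.4069 kJ/K
dS_surr = -4274.5640/483.4260 = -8.8422 kJ/K
dS_gen = 11.4069 - 8.8422 = 2.5646 kJ/K (irreversible)

dS_gen = 2.5646 kJ/K, irreversible


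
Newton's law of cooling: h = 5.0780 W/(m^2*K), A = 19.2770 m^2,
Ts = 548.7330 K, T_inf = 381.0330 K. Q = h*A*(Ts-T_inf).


dT = 167.7000 K
Q = 5.0780 * 19.2770 * 167.7000 = 16415.9192 W

16415.9192 W


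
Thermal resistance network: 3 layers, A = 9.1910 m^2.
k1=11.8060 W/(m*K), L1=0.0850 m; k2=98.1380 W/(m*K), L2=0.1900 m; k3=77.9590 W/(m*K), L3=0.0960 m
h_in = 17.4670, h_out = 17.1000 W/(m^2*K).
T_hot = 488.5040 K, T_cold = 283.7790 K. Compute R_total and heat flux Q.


R_conv_in = 1/(17.4670*9.1910) = 0.0062
R_1 = 0.0850/(11.8060*9.1910) = 0.0008
R_2 = 0.1900/(98.1380*9.1910) = 0.0002
R_3 = 0.0960/(77.9590*9.1910) = 0.0001
R_conv_out = 1/(17.1000*9.1910) = 0.0064
R_total = 0.0137 K/W
Q = 204.7250 / 0.0137 = 14921.9995 W

R_total = 0.0137 K/W, Q = 14921.9995 W


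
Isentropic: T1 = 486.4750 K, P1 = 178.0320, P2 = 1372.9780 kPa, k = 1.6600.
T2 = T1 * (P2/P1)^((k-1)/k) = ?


(k-1)/k = 0.3976
(P2/P1)^exp = 2.2528
T2 = 486.4750 * 2.2528 = 1095.9456 K

1095.9456 K


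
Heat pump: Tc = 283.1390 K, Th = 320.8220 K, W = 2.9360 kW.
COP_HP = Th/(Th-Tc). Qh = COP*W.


COP = 320.8220 / 37.6830 = 8.5137
Qh = 8.5137 * 2.9360 = 24.9962 kW

COP = 8.5137, Qh = 24.9962 kW


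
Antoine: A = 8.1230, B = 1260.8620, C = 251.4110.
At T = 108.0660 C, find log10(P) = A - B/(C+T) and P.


C+T = 359.4770
B/(C+T) = 3.5075
log10(P) = 8.1230 - 3.5075 = 4.6155
P = 10^4.6155 = 41258.1691 mmHg

41258.1691 mmHg


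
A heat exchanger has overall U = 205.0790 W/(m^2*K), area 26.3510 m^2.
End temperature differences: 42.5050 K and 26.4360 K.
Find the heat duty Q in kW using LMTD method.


LMTD = 33.8370 K
Q = 205.0790 * 26.3510 * 33.8370 = 182856.1397 W = 182.8561 kW

182.8561 kW


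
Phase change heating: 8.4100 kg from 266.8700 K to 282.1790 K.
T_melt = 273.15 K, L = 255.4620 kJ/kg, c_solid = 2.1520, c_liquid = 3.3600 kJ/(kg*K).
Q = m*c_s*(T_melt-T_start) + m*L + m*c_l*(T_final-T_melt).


Q1 (sensible, solid) = 8.4100 * 2.1520 * 6.2800 = 113.6574 kJ
Q2 (latent) = 8.4100 * 255.4620 = 2148.4354 kJ
Q3 (sensible, liquid) = 8.4100 * 3.3600 * 9.0290 = 255.1379 kJ
Q_total = 2517.2307 kJ

2517.2307 kJ


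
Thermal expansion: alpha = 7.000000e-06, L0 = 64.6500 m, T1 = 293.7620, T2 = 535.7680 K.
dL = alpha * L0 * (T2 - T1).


dT = 242.0060 K
dL = 7.000000e-06 * 64.6500 * 242.0060 = 0.109520 m
L_final = 64.759520 m

dL = 0.109520 m


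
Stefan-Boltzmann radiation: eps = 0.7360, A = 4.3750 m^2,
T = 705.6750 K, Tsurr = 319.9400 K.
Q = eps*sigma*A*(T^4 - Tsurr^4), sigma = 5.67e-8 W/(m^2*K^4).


T^4 = 2.4798e+11
Tsurr^4 = 1.0478e+10
Q = 0.7360 * 5.67e-8 * 4.3750 * 2.3750e+11 = 43361.9456 W

43361.9456 W


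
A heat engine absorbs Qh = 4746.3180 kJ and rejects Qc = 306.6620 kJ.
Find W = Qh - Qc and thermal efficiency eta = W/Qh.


W = 4746.3180 - 306.6620 = 4439.6560 kJ
eta = 4439.6560 / 4746.3180 = 0.9354 = 93.5389%

W = 4439.6560 kJ, eta = 93.5389%


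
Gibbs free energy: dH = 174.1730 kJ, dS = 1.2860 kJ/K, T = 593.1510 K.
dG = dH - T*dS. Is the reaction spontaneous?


T*dS = 593.1510 * 1.2860 = 762.7922 kJ
dG = 174.1730 - 762.7922 = -588.6192 kJ (spontaneous)

dG = -588.6192 kJ, spontaneous


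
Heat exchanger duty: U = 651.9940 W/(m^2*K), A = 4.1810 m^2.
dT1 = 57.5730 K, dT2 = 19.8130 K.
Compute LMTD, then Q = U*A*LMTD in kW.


LMTD = 35.3984 K
Q = 651.9940 * 4.1810 * 35.3984 = 96495.5263 W = 96.4955 kW

96.4955 kW


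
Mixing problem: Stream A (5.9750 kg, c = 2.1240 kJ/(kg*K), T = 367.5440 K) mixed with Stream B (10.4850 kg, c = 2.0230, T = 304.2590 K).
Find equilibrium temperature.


num = 11118.1490
den = 33.9021
Tf = 327.9491 K

327.9491 K


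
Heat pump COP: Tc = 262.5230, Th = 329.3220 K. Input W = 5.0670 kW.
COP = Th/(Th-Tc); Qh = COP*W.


COP = 329.3220 / 66.7990 = 4.9300
Qh = 4.9300 * 5.0670 = 24.9805 kW

COP = 4.9300, Qh = 24.9805 kW


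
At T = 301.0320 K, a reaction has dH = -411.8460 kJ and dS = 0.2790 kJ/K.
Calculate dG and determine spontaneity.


T*dS = 301.0320 * 0.2790 = 83.9879 kJ
dG = -411.8460 - 83.9879 = -495.8339 kJ (spontaneous)

dG = -495.8339 kJ, spontaneous


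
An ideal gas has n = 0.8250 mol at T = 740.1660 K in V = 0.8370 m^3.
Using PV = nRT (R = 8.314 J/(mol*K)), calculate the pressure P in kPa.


P = nRT/V = 0.8250 * 8.314 * 740.1660 / 0.8370
= 5076.8356 / 0.8370 = 6065.5145 Pa = 6.0655 kPa

6.0655 kPa


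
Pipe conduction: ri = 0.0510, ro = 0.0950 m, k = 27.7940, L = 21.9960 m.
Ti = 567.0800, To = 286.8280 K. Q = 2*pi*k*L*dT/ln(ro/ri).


dT = 280.2520 K
ln(ro/ri) = 0.6221
Q = 2*pi*27.7940*21.9960*280.2520 / 0.6221 = 1730601.9145 W

1730601.9145 W


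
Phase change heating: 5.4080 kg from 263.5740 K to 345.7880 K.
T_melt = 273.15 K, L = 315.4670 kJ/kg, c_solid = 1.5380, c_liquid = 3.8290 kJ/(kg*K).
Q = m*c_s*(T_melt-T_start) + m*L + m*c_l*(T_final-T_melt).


Q1 (sensible, solid) = 5.4080 * 1.5380 * 9.5760 = 79.6484 kJ
Q2 (latent) = 5.4080 * 315.4670 = 1706.0455 kJ
Q3 (sensible, liquid) = 5.4080 * 3.8290 * 72.6380 = 1504.1319 kJ
Q_total = 3289.8259 kJ

3289.8259 kJ


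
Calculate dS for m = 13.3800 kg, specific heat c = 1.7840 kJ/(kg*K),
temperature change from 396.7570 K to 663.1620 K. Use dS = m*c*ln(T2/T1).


T2/T1 = 1.6715
ln(T2/T1) = 0.5137
dS = 13.3800 * 1.7840 * 0.5137 = 12.2619 kJ/K

12.2619 kJ/K


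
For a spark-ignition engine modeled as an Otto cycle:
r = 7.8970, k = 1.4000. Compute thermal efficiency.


r^(k-1) = 2.2855
eta = 1 - 1/2.2855 = 0.5625 = 56.2463%

56.2463%


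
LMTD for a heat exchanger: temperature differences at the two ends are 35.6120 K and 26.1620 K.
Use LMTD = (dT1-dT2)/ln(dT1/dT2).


dT1/dT2 = 1.3612
ln(dT1/dT2) = 0.3084
LMTD = 9.4500 / 0.3084 = 30.6445 K

30.6445 K


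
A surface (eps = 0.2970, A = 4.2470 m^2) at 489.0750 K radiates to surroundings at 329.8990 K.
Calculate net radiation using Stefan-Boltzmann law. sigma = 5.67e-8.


T^4 = 5.7214e+10
Tsurr^4 = 1.1845e+10
Q = 0.2970 * 5.67e-8 * 4.2470 * 4.5369e+10 = 3244.7653 W

3244.7653 W


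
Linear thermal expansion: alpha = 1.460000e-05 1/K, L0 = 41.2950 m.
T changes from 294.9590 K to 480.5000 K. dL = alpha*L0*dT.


dT = 185.5410 K
dL = 1.460000e-05 * 41.2950 * 185.5410 = 0.111864 m
L_final = 41.406864 m

dL = 0.111864 m


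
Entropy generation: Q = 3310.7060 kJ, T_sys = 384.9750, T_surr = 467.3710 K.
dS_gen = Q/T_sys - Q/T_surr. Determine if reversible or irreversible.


dS_sys = 3310.7060/384.9750 = 8.5998 kJ/K
dS_surr = -3310.7060/467.3710 = -7.0837 kJ/K
dS_gen = 8.5998 - 7.0837 = 1.5161 kJ/K (irreversible)

dS_gen = 1.5161 kJ/K, irreversible


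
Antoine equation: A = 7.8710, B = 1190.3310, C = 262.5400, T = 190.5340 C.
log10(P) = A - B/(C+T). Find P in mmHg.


C+T = 453.0740
B/(C+T) = 2.6272
log10(P) = 7.8710 - 2.6272 = 5.2438
P = 10^5.2438 = 175293.9475 mmHg

175293.9475 mmHg
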